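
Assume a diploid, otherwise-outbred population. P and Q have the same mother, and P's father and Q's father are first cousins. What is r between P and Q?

Wright's path rule: contributions from independent ancestry routes add.
P and Q are related in two ways: half-sibs through their shared mother (r = 1/4) and second cousins through their fathers (r = 1/32).
r = 1/4 + 1/32 = 9/32 = 0.28125.

0.28125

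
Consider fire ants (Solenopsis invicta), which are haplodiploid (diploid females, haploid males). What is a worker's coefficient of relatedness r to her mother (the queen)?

One meiotic link between diploid queen and diploid daughter: r = 1/2.

0.5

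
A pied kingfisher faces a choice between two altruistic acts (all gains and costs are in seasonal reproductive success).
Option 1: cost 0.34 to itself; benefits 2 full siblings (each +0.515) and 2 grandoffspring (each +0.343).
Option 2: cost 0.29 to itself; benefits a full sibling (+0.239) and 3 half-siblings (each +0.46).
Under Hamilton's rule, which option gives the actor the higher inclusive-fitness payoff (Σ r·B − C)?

Option 1

Option 1: r to a full sibling = 0.5.
Option 1: r to a grandoffspring = 0.25.
Option 1: Σ r·B − C = (2·0.5·0.515 + 2·0.25·0.343) − 0.34 = 0.3465.
Option 2: r to a full sibling = 0.5.
Option 2: r to a half-sibling = 0.25.
Option 2: Σ r·B − C = (1·0.5·0.239 + 3·0.25·0.46) − 0.29 = 0.1745.
Option 1 has the higher net inclusive-fitness payoff.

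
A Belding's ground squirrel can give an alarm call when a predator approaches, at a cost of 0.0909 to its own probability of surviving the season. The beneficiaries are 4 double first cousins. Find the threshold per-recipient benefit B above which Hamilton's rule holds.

r to a double first cousin = 0.25 (double first cousins share both grandparent pairs — four paths of length 4: r = 4·(1/2)^4 = 1/4).
Hamilton's rule with n recipients of equal r: n·r·B > C, so B > C/(n·r) = 0.0909/(4·0.25) = 0.0909.

0.0909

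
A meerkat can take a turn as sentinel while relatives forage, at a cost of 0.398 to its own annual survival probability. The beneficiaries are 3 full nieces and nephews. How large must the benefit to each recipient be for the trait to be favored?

0.5307

r to a full niece or nephew = 0.25 (full aunt/uncle↔niece/nephew: two paths of length 3 through the shared grandparent pair: r = 2·(1/2)^3 = 1/4).
Hamilton's rule with n recipients of equal r: n·r·B > C, so B > C/(n·r) = 0.398/(3·0.25) = 0.5307.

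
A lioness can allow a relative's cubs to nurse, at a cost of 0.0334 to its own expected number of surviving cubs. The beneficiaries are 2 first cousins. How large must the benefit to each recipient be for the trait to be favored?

r to a first cousin = 1/8 (first cousins share one grandparent pair — two paths of length 4: r = 2·(1/2)^4 = 1/8).
Hamilton's rule with n recipients of equal r: n·r·B > C, so B > C/(n·r) = 0.0334/(2·0.125) = 0.1336.

0.1336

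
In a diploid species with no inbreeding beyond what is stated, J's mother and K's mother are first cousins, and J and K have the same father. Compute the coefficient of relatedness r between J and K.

0.28125

Independent pedigree routes through distinct common ancestors add.
J and K are related in two ways: second cousins through their mothers (r = 1/32) and half-sibs through their shared father (r = 1/4).
r = 1/32 + 1/4 = 0.28125.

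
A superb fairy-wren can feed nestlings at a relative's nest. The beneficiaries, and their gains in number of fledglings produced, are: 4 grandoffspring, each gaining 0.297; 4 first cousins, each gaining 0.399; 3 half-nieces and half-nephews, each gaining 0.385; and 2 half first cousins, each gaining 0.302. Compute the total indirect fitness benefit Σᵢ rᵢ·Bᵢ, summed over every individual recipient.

0.678625

r to a grandoffspring = 0.25 (two parent–offspring links: r = (1/2)^2 = 1/4).
r to a first cousin = 0.125 (first cousins share one grandparent pair — two paths of length 4: r = 2·(1/2)^4 = 1/8).
r to a half-niece or half-nephew = 1/8 (half-aunt/uncle↔niece/nephew: one path of length 3: r = (1/2)^3 = 1/8).
r to a half first cousin = 0.0625 (half first cousins share one grandparent — one path of length 4: r = (1/2)^4 = 1/16).
Summing one r·B term per recipient: 4·0.25·0.297 + 4·0.125·0.399 + 3·0.125·0.385 + 2·0.0625·0.302 = 0.678625.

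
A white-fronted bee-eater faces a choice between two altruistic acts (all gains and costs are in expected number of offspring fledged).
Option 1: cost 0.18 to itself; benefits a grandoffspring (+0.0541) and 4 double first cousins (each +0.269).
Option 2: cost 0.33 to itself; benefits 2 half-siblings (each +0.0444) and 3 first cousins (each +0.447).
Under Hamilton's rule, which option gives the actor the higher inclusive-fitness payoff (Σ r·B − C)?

Option 1: r to a grandoffspring = 0.25.
Option 1: r to a double first cousin = 0.25.
Option 1: Σ r·B − C = (1·0.25·0.0541 + 4·0.25·0.269) − 0.18 = 0.102525.
Option 2: r to a half-sibling = 0.25.
Option 2: r to a first cousin = 0.125.
Option 2: Σ r·B − C = (2·0.25·0.0444 + 3·0.125·0.447) − 0.33 = -0.140175.
Option 1 has the higher net inclusive-fitness payoff.

Option 1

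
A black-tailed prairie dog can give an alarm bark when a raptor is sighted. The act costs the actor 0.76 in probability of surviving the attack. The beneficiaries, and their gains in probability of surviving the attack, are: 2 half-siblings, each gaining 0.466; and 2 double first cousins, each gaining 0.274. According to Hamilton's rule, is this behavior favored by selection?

Hamilton's rule: the trait is favored when the sum of r·B over every recipient exceeds the actor's cost C.
r to a half-sibling = 0.25 (half-sibs share one parent — one path of length 2: r = (1/2)^2 = 1/4).
r to a double first cousin = 1/4 (double first cousins share both grandparent pairs — four paths of length 4: r = 4·(1/2)^4 = 1/4).
Summing one r·B term per recipient: 2·0.25·0.466 + 2·0.25·0.274 = 0.37.
0.37 < 0.76: the indirect benefit is less than the cost.

No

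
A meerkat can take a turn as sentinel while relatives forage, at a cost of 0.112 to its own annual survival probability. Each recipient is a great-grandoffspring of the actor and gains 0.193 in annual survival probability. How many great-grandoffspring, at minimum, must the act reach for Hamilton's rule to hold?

5

r to a great-grandoffspring = 1/8 (three parent–offspring links: r = (1/2)^3 = 1/8).
Hamilton's rule: n·r·B > C  ⇒  n > C/(r·B) = 0.112/(0.125·0.193) = 4.642.
The smallest integer exceeding 4.642 is 5.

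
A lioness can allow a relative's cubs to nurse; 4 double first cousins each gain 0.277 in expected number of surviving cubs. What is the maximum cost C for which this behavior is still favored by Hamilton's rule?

0.277

r to a double first cousin = 1/4 (double first cousins share both grandparent pairs — four paths of length 4: r = 4·(1/2)^4 = 1/4).
Hamilton's rule: n·r·B > C, so the trait is favored while C < n·r·B = 4·0.25·0.277 = 0.277.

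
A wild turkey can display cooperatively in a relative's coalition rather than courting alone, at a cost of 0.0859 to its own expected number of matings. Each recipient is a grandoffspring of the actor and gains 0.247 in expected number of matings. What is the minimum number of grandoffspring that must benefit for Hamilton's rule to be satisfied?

r to a grandoffspring = 0.25 (two parent–offspring links: r = (1/2)^2 = 1/4).
Hamilton's rule: n·r·B > C  ⇒  n > C/(r·B) = 0.0859/(0.25·0.247) = 1.391.
The smallest integer exceeding 1.391 is 2.

2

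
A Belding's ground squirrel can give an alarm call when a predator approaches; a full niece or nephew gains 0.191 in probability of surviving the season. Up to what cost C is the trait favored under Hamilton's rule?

r to a full niece or nephew = 0.25 (full aunt/uncle↔niece/nephew: two paths of length 3 through the shared grandparent pair: r = 2·(1/2)^3 = 1/4).
Hamilton's rule: n·r·B > C, so the trait is favored while C < n·r·B = 1·0.25·0.191 = 0.04775.

0.04775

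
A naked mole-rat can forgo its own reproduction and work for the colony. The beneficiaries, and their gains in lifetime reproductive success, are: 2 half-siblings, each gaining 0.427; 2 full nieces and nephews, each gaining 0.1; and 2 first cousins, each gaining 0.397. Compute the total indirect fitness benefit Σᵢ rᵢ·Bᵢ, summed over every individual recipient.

r to a half-sibling = 0.25 (half-sibs share one parent — one path of length 2: r = (1/2)^2 = 1/4).
r to a full niece or nephew = 1/4 (full aunt/uncle↔niece/nephew: two paths of length 3 through the shared grandparent pair: r = 2·(1/2)^3 = 1/4).
r to a first cousin = 0.125 (first cousins share one grandparent pair — two paths of length 4: r = 2·(1/2)^4 = 1/8).
Summing one r·B term per recipient: 2·0.25·0.427 + 2·0.25·0.1 + 2·0.125·0.397 = 0.36275.

0.36275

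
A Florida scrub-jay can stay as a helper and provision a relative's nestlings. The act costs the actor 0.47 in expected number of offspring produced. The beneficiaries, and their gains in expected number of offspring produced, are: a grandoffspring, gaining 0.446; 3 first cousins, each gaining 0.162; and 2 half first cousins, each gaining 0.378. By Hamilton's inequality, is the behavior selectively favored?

No

Hamilton's rule: the trait is favored when the sum of r·B over every recipient exceeds the actor's cost C.
r to a grandoffspring = 0.25 (two parent–offspring links: r = (1/2)^2 = 1/4).
r to a first cousin = 1/8 (first cousins share one grandparent pair — two paths of length 4: r = 2·(1/2)^4 = 1/8).
r to a half first cousin = 1/16 (half first cousins share one grandparent — one path of length 4: r = (1/2)^4 = 1/16).
Summing one r·B term per recipient: 1·0.25·0.446 + 3·0.125·0.162 + 2·0.0625·0.378 = 0.2195.
0.2195 < 0.47: the indirect benefit is less than the cost.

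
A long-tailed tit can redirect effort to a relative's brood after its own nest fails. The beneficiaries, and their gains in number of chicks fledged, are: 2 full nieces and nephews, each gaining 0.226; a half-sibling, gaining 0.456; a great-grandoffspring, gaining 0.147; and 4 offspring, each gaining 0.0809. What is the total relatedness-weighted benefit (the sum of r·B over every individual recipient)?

r to a full niece or nephew = 0.25 (full aunt/uncle↔niece/nephew: two paths of length 3 through the shared grandparent pair: r = 2·(1/2)^3 = 1/4).
r to a half-sibling = 0.25 (half-sibs share one parent — one path of length 2: r = (1/2)^2 = 1/4).
r to a great-grandoffspring = 1/8 (three parent–offspring links: r = (1/2)^3 = 1/8).
r to an offspring = 0.5 (one parent–offspring link: r = (1/2)^1 = 1/2).
Summing one r·B term per recipient: 2·0.25·0.226 + 1·0.25·0.456 + 1·0.125·0.147 + 4·0.5·0.0809 = 0.407175.

0.407175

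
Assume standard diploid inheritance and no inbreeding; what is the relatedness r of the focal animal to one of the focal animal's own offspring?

0.5

Each parent–offspring link contributes a factor of 1/2, and independent paths through distinct common ancestors add.
One parent–offspring link: r = (1/2)^1 = 1/2.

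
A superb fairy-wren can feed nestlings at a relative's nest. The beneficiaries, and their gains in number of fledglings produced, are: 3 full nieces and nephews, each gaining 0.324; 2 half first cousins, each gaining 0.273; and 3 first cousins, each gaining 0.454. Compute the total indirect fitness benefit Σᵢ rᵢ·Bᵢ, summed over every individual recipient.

r to a full niece or nephew = 1/4 (full aunt/uncle↔niece/nephew: two paths of length 3 through the shared grandparent pair: r = 2·(1/2)^3 = 1/4).
r to a half first cousin = 0.0625 (half first cousins share one grandparent — one path of length 4: r = (1/2)^4 = 1/16).
r to a first cousin = 0.125 (first cousins share one grandparent pair — two paths of length 4: r = 2·(1/2)^4 = 1/8).
Summing one r·B term per recipient: 3·0.25·0.324 + 2·0.0625·0.273 + 3·0.125·0.454 = 0.447375.

0.447375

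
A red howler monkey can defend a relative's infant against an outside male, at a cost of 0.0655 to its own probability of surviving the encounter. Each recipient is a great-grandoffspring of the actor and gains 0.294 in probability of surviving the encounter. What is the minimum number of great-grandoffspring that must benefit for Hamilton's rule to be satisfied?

2

r to a great-grandoffspring = 0.125 (three parent–offspring links: r = (1/2)^3 = 1/8).
Hamilton's rule: n·r·B > C  ⇒  n > C/(r·B) = 0.0655/(0.125·0.294) = 1.782.
The smallest integer exceeding 1.782 is 2.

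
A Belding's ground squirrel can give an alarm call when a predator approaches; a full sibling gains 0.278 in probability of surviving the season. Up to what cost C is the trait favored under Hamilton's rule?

0.139

r to a full sibling = 1/2 (full sibs share both parents — two paths of length 2: r = 2·(1/2)^2 = 1/2).
Hamilton's rule: n·r·B > C, so the trait is favored while C < n·r·B = 1·0.5·0.278 = 0.139.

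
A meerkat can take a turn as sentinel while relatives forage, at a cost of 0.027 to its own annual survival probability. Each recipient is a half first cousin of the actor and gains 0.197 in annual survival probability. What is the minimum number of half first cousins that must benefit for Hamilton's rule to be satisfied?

r to a half first cousin = 0.0625 (half first cousins share one grandparent — one path of length 4: r = (1/2)^4 = 1/16).
Hamilton's rule: n·r·B > C  ⇒  n > C/(r·B) = 0.027/(0.0625·0.197) = 2.193.
The smallest integer exceeding 2.193 is 3.

3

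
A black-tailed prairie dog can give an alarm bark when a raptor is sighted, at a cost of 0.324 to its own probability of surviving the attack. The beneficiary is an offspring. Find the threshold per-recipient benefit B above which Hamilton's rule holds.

0.648

r to an offspring = 1/2 (one parent–offspring link: r = (1/2)^1 = 1/2).
Hamilton's rule with n recipients of equal r: n·r·B > C, so B > C/(n·r) = 0.324/(1·0.5) = 0.648.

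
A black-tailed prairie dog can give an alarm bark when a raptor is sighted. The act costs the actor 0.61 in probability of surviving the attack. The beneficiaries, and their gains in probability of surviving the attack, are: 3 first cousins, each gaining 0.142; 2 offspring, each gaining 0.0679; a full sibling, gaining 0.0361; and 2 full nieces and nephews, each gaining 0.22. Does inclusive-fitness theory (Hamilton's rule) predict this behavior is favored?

No

Hamilton's rule: the trait is favored when the sum of r·B over every recipient exceeds the actor's cost C.
r to a first cousin = 1/8 (first cousins share one grandparent pair — two paths of length 4: r = 2·(1/2)^4 = 1/8).
r to an offspring = 0.5 (one parent–offspring link: r = (1/2)^1 = 1/2).
r to a full sibling = 1/2 (full sibs share both parents — two paths of length 2: r = 2·(1/2)^2 = 1/2).
r to a full niece or nephew = 1/4 (full aunt/uncle↔niece/nephew: two paths of length 3 through the shared grandparent pair: r = 2·(1/2)^3 = 1/4).
Summing one r·B term per recipient: 3·0.125·0.142 + 2·0.5·0.0679 + 1·0.5·0.0361 + 2·0.25·0.22 = 0.2492.
0.2492 < 0.61: the indirect benefit is less than the cost.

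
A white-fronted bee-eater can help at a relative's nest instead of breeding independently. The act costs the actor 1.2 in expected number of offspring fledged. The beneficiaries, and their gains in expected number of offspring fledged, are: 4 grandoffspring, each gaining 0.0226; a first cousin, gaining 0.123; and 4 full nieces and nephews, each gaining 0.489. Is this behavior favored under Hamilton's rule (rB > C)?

No

Hamilton's rule: the trait is favored when the sum of r·B over every recipient exceeds the actor's cost C.
r to a grandoffspring = 0.25 (two parent–offspring links: r = (1/2)^2 = 1/4).
r to a first cousin = 1/8 (first cousins share one grandparent pair — two paths of length 4: r = 2·(1/2)^4 = 1/8).
r to a full niece or nephew = 0.25 (full aunt/uncle↔niece/nephew: two paths of length 3 through the shared grandparent pair: r = 2·(1/2)^3 = 1/4).
Summing one r·B term per recipient: 4·0.25·0.0226 + 1·0.125·0.123 + 4·0.25·0.489 = 0.526975.
0.526975 < 1.2: the indirect benefit is less than the cost.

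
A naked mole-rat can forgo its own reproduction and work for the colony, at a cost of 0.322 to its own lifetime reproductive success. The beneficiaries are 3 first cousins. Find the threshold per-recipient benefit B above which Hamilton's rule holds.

0.8587

r to a first cousin = 1/8 (first cousins share one grandparent pair — two paths of length 4: r = 2·(1/2)^4 = 1/8).
Hamilton's rule with n recipients of equal r: n·r·B > C, so B > C/(n·r) = 0.322/(3·0.125) = 0.8587.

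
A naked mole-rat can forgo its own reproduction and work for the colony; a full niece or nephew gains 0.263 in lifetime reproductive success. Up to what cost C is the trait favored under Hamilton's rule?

0.06575

r to a full niece or nephew = 1/4 (full aunt/uncle↔niece/nephew: two paths of length 3 through the shared grandparent pair: r = 2·(1/2)^3 = 1/4).
Hamilton's rule: n·r·B > C, so the trait is favored while C < n·r·B = 1·0.25·0.263 = 0.06575.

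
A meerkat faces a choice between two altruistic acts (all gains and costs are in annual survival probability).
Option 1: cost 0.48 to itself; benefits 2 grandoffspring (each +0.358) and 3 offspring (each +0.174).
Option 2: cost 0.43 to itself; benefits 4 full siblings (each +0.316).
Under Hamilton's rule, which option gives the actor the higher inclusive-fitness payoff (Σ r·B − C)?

Option 2

Option 1: r to a grandoffspring = 0.25.
Option 1: r to an offspring = 0.5.
Option 1: Σ r·B − C = (2·0.25·0.358 + 3·0.5·0.174) − 0.48 = -0.04.
Option 2: r to a full sibling = 0.5.
Option 2: Σ r·B − C = (4·0.5·0.316) − 0.43 = 0.202.
Option 2 has the higher net inclusive-fitness payoff.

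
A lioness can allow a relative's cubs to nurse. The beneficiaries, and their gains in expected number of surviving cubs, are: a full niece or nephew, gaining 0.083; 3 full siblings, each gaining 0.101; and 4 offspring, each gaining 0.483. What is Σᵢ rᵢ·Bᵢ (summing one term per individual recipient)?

1.13825

r to a full niece or nephew = 1/4 (full aunt/uncle↔niece/nephew: two paths of length 3 through the shared grandparent pair: r = 2·(1/2)^3 = 1/4).
r to a full sibling = 0.5 (full sibs share both parents — two paths of length 2: r = 2·(1/2)^2 = 1/2).
r to an offspring = 1/2 (one parent–offspring link: r = (1/2)^1 = 1/2).
Summing one r·B term per recipient: 1·0.25·0.083 + 3·0.5·0.101 + 4·0.5·0.483 = 1.13825.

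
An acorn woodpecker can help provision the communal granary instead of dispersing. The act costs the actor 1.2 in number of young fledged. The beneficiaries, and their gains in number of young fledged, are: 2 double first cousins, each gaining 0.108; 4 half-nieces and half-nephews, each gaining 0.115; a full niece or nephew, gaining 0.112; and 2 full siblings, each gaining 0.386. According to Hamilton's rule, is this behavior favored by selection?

No

Hamilton's rule: the trait is favored when the sum of r·B over every recipient exceeds the actor's cost C.
r to a double first cousin = 0.25 (double first cousins share both grandparent pairs — four paths of length 4: r = 4·(1/2)^4 = 1/4).
r to a half-niece or half-nephew = 1/8 (half-aunt/uncle↔niece/nephew: one path of length 3: r = (1/2)^3 = 1/8).
r to a full niece or nephew = 0.25 (full aunt/uncle↔niece/nephew: two paths of length 3 through the shared grandparent pair: r = 2·(1/2)^3 = 1/4).
r to a full sibling = 1/2 (full sibs share both parents — two paths of length 2: r = 2·(1/2)^2 = 1/2).
Summing one r·B term per recipient: 2·0.25·0.108 + 4·0.125·0.115 + 1·0.25·0.112 + 2·0.5·0.386 = 0.5255.
0.5255 < 1.2: the indirect benefit is less than the cost.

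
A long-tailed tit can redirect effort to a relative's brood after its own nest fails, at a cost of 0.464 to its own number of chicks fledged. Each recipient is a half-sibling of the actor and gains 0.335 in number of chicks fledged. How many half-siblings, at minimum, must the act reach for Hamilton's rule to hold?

6

r to a half-sibling = 0.25 (half-sibs share one parent — one path of length 2: r = (1/2)^2 = 1/4).
Hamilton's rule: n·r·B > C  ⇒  n > C/(r·B) = 0.464/(0.25·0.335) = 5.54.
The smallest integer exceeding 5.54 is 6.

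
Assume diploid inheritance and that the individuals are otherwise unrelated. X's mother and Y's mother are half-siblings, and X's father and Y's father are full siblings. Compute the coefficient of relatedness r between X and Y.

0.1875

Wright's path rule: contributions from independent ancestry routes add.
X and Y are related in two ways: half first cousins through their mothers (r = 1/16) and first cousins through their fathers (r = 1/8).
r = 1/16 + 1/8 = 3/16 = 0.1875.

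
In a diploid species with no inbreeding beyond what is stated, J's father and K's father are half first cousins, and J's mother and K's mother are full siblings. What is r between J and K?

0.140625

Independent pedigree routes through distinct common ancestors add.
J and K are related in two ways: half second cousins through their fathers (r = 1/64) and first cousins through their mothers (r = 1/8).
r = 1/64 + 1/8 = 0.140625.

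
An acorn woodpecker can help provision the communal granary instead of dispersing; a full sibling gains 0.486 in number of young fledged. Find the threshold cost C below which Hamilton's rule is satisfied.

r to a full sibling = 1/2 (full sibs share both parents — two paths of length 2: r = 2·(1/2)^2 = 1/2).
Hamilton's rule: n·r·B > C, so the trait is favored while C < n·r·B = 1·0.5·0.486 = 0.243.

0.243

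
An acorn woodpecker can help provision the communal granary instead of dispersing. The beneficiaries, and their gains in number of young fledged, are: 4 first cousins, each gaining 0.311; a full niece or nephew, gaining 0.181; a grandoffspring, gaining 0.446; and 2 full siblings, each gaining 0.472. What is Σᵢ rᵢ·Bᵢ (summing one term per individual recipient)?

0.78425

r to a first cousin = 0.125 (first cousins share one grandparent pair — two paths of length 4: r = 2·(1/2)^4 = 1/8).
r to a full niece or nephew = 1/4 (full aunt/uncle↔niece/nephew: two paths of length 3 through the shared grandparent pair: r = 2·(1/2)^3 = 1/4).
r to a grandoffspring = 0.25 (two parent–offspring links: r = (1/2)^2 = 1/4).
r to a full sibling = 1/2 (full sibs share both parents — two paths of length 2: r = 2·(1/2)^2 = 1/2).
Summing one r·B term per recipient: 4·0.125·0.311 + 1·0.25·0.181 + 1·0.25·0.446 + 2·0.5·0.472 = 0.78425.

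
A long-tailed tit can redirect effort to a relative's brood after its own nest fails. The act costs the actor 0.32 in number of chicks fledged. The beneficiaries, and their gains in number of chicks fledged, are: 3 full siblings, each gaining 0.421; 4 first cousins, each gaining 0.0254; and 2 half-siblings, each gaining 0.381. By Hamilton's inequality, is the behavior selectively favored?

Yes

Hamilton's rule: the trait is favored when the sum of r·B over every recipient exceeds the actor's cost C.
r to a full sibling = 1/2 (full sibs share both parents — two paths of length 2: r = 2·(1/2)^2 = 1/2).
r to a first cousin = 0.125 (first cousins share one grandparent pair — two paths of length 4: r = 2·(1/2)^4 = 1/8).
r to a half-sibling = 0.25 (half-sibs share one parent — one path of length 2: r = (1/2)^2 = 1/4).
Summing one r·B term per recipient: 3·0.5·0.421 + 4·0.125·0.0254 + 2·0.25·0.381 = 0.8347.
0.8347 > 0.32: the indirect benefit exceeds the cost.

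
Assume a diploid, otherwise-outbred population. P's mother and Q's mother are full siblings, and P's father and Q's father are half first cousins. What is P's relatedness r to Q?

With two independent routes of shared ancestry, r is the sum of the two contributions.
P and Q are related in two ways: first cousins through their mothers (r = 1/8) and half second cousins through their fathers (r = 1/64).
r = 1/8 + 1/64 = 9/64 = 0.140625.

0.140625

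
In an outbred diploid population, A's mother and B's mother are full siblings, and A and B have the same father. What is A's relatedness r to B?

Relatedness sums over independent paths through distinct common ancestors.
A and B are related in two ways: first cousins through their mothers (r = 1/8) and half-sibs through their shared father (r = 1/4).
r = 1/8 + 1/4 = 0.375.

0.375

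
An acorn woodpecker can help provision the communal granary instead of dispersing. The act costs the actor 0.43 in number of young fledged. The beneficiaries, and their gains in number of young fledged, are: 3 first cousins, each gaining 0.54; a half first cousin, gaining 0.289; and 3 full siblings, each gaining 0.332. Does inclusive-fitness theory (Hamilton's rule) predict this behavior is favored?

Yes

Hamilton's rule: the trait is favored when the sum of r·B over every recipient exceeds the actor's cost C.
r to a first cousin = 1/8 (first cousins share one grandparent pair — two paths of length 4: r = 2·(1/2)^4 = 1/8).
r to a half first cousin = 0.0625 (half first cousins share one grandparent — one path of length 4: r = (1/2)^4 = 1/16).
r to a full sibling = 1/2 (full sibs share both parents — two paths of length 2: r = 2·(1/2)^2 = 1/2).
Summing one r·B term per recipient: 3·0.125·0.54 + 1·0.0625·0.289 + 3·0.5·0.332 = 0.7185625.
0.7185625 > 0.43: the indirect benefit exceeds the cost.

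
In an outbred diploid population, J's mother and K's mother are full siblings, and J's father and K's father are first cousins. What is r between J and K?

0.15625

Independent pedigree routes through distinct common ancestors add.
J and K are related in two ways: first cousins through their mothers (r = 1/8) and second cousins through their fathers (r = 1/32).
r = 1/8 + 1/32 = 0.15625.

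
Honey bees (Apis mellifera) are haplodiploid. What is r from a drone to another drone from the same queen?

0.5

Haploid brothers each carry a random half of the queen's diploid genome, so on average they share half: r = 1/2.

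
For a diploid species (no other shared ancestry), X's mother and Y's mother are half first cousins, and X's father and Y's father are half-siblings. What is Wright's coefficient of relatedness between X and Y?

With two independent routes of shared ancestry, r is the sum of the two contributions.
X and Y are related in two ways: half second cousins through their mothers (r = 1/64) and half first cousins through their fathers (r = 1/16).
r = 1/64 + 1/16 = 5/64 = 0.078125.

0.078125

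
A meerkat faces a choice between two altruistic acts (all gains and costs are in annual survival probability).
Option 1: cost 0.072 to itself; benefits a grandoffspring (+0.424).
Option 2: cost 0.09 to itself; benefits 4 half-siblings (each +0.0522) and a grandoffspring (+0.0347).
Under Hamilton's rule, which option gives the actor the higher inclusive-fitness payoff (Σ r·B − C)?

Option 1: r to a grandoffspring = 0.25.
Option 1: Σ r·B − C = (1·0.25·0.424) − 0.072 = 0.034.
Option 2: r to a half-sibling = 0.25.
Option 2: r to a grandoffspring = 0.25.
Option 2: Σ r·B − C = (4·0.25·0.0522 + 1·0.25·0.0347) − 0.09 = -0.029125.
Option 1 has the higher net inclusive-fitness payoff.

Option 1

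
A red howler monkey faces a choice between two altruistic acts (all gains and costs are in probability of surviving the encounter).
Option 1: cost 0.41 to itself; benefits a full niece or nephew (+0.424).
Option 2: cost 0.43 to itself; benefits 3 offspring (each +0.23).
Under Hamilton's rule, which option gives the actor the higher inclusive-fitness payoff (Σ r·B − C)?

Option 1: r to a full niece or nephew = 0.25.
Option 1: Σ r·B − C = (1·0.25·0.424) − 0.41 = -0.304.
Option 2: r to an offspring = 0.5.
Option 2: Σ r·B − C = (3·0.5·0.23) − 0.43 = -0.085.
Option 2 has the higher net inclusive-fitness payoff.

Option 2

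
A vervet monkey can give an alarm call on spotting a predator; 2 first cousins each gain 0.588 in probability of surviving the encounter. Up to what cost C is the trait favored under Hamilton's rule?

0.147

r to a first cousin = 0.125 (first cousins share one grandparent pair — two paths of length 4: r = 2·(1/2)^4 = 1/8).
Hamilton's rule: n·r·B > C, so the trait is favored while C < n·r·B = 2·0.125·0.588 = 0.147.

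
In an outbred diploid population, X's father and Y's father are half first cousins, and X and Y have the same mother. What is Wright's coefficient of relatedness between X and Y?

With two independent routes of shared ancestry, r is the sum of the two contributions.
X and Y are related in two ways: half second cousins through their fathers (r = 1/64) and half-sibs through their shared mother (r = 1/4).
r = 1/64 + 1/4 = 17/64 = 0.265625.

0.265625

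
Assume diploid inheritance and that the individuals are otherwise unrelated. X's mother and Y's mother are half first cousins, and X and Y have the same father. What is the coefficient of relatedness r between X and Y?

With two independent routes of shared ancestry, r is the sum of the two contributions.
X and Y are related in two ways: half second cousins through their mothers (r = 1/64) and half-sibs through their shared father (r = 1/4).
r = 1/64 + 1/4 = 0.265625.

0.265625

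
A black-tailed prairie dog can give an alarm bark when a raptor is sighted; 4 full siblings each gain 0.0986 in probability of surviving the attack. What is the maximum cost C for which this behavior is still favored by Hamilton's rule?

0.1972

r to a full sibling = 0.5 (full sibs share both parents — two paths of length 2: r = 2·(1/2)^2 = 1/2).
Hamilton's rule: n·r·B > C, so the trait is favored while C < n·r·B = 4·0.5·0.0986 = 0.1972.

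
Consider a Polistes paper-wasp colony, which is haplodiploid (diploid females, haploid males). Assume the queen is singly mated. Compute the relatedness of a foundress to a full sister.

Haplodiploid full sisters inherit their father's entire haploid genome identically (contributing 1/2) and on average half of their mother's contribution (1/2 · 1/2 = 1/4); r = 1/2 + 1/4 = 3/4.

0.75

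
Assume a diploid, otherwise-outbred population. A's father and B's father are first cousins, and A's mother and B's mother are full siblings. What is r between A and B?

0.15625

Wright's path rule: contributions from independent ancestry routes add.
A and B are related in two ways: second cousins through their fathers (r = 1/32) and first cousins through their mothers (r = 1/8).
r = 1/32 + 1/8 = 0.15625.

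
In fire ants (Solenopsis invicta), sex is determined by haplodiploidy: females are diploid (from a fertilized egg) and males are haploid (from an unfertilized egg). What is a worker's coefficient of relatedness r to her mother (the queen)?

One meiotic link between diploid queen and diploid daughter: r = 1/2.

0.5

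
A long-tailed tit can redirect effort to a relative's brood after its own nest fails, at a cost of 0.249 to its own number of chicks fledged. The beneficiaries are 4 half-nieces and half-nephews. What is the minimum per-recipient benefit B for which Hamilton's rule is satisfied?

0.498

r to a half-niece or half-nephew = 1/8 (half-aunt/uncle↔niece/nephew: one path of length 3: r = (1/2)^3 = 1/8).
Hamilton's rule with n recipients of equal r: n·r·B > C, so B > C/(n·r) = 0.249/(4·0.125) = 0.498.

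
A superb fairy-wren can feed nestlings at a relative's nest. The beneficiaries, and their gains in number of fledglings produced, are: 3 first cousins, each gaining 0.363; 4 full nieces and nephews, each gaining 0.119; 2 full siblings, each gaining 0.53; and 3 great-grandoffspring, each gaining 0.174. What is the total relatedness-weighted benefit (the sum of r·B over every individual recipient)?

r to a first cousin = 1/8 (first cousins share one grandparent pair — two paths of length 4: r = 2·(1/2)^4 = 1/8).
r to a full niece or nephew = 0.25 (full aunt/uncle↔niece/nephew: two paths of length 3 through the shared grandparent pair: r = 2·(1/2)^3 = 1/4).
r to a full sibling = 1/2 (full sibs share both parents — two paths of length 2: r = 2·(1/2)^2 = 1/2).
r to a great-grandoffspring = 0.125 (three parent–offspring links: r = (1/2)^3 = 1/8).
Summing one r·B term per recipient: 3·0.125·0.363 + 4·0.25·0.119 + 2·0.5·0.53 + 3·0.125·0.174 = 0.850375.

0.850375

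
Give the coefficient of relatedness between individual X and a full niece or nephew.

Full aunt/uncle↔niece/nephew: two paths of length 3 through the shared grandparent pair: r = 2·(1/2)^3 = 1/4.

0.25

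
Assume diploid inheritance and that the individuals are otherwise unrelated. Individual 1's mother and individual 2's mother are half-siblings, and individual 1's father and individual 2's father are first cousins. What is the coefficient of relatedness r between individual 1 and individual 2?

Relatedness sums over independent paths through distinct common ancestors.
Individual 1 and individual 2 are related in two ways: half first cousins through their mothers (r = 1/16) and second cousins through their fathers (r = 1/32).
r = 1/16 + 1/32 = 3/32 = 0.09375.

0.09375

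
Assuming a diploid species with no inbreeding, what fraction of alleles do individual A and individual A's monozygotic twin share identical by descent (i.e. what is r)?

1

Each parent–offspring link contributes a factor of 1/2, and independent paths through distinct common ancestors add.
Monozygotic twins share every allele identical by descent: r = 1.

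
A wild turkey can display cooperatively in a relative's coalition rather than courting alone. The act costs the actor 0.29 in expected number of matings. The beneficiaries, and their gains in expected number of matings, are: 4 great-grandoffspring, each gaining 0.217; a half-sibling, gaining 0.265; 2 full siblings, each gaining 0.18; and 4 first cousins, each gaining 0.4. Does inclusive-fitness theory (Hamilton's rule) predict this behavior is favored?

Yes

Hamilton's rule: the trait is favored when the sum of r·B over every recipient exceeds the actor's cost C.
r to a great-grandoffspring = 1/8 (three parent–offspring links: r = (1/2)^3 = 1/8).
r to a half-sibling = 0.25 (half-sibs share one parent — one path of length 2: r = (1/2)^2 = 1/4).
r to a full sibling = 1/2 (full sibs share both parents — two paths of length 2: r = 2·(1/2)^2 = 1/2).
r to a first cousin = 0.125 (first cousins share one grandparent pair — two paths of length 4: r = 2·(1/2)^4 = 1/8).
Summing one r·B term per recipient: 4·0.125·0.217 + 1·0.25·0.265 + 2·0.5·0.18 + 4·0.125·0.4 = 0.55475.
0.55475 > 0.29: the indirect benefit exceeds the cost.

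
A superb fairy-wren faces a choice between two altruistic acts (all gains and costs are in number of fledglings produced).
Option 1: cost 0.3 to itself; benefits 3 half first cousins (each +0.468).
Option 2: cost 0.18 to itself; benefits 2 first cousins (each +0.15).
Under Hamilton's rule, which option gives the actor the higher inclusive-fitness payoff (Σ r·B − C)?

Option 1: r to a half first cousin = 0.0625.
Option 1: Σ r·B − C = (3·0.0625·0.468) − 0.3 = -0.21225.
Option 2: r to a first cousin = 0.125.
Option 2: Σ r·B − C = (2·0.125·0.15) − 0.18 = -0.1425.
Option 2 has the higher net inclusive-fitness payoff.

Option 2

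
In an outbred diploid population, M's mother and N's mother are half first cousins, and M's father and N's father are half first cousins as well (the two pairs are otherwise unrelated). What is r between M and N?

With two independent routes of shared ancestry, r is the sum of the two contributions.
M and N are related in two ways: half second cousins through their mothers (r = 1/64) and half second cousins through their fathers (r = 1/64).
r = 1/64 + 1/64 = 1/32 = 0.03125.

0.03125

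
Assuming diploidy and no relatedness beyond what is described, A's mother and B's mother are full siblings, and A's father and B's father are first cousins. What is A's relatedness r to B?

Relatedness sums over independent paths through distinct common ancestors.
A and B are related in two ways: first cousins through their mothers (r = 1/8) and second cousins through their fathers (r = 1/32).
r = 1/8 + 1/32 = 0.15625.

0.15625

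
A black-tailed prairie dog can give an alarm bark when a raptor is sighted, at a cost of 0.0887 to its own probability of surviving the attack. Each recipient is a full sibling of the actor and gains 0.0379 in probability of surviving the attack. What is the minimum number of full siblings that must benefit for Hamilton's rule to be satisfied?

5

r to a full sibling = 1/2 (full sibs share both parents — two paths of length 2: r = 2·(1/2)^2 = 1/2).
Hamilton's rule: n·r·B > C  ⇒  n > C/(r·B) = 0.0887/(0.5·0.0379) = 4.681.
The smallest integer exceeding 4.681 is 5.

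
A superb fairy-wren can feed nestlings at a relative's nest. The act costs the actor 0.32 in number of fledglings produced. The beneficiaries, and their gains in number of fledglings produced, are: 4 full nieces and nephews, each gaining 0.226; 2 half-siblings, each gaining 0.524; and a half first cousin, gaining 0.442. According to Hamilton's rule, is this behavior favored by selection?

Hamilton's rule: the trait is favored when the sum of r·B over every recipient exceeds the actor's cost C.
r to a full niece or nephew = 0.25 (full aunt/uncle↔niece/nephew: two paths of length 3 through the shared grandparent pair: r = 2·(1/2)^3 = 1/4).
r to a half-sibling = 1/4 (half-sibs share one parent — one path of length 2: r = (1/2)^2 = 1/4).
r to a half first cousin = 0.0625 (half first cousins share one grandparent — one path of length 4: r = (1/2)^4 = 1/16).
Summing one r·B term per recipient: 4·0.25·0.226 + 2·0.25·0.524 + 1·0.0625·0.442 = 0.515625.
0.515625 > 0.32: the indirect benefit exceeds the cost.

Yes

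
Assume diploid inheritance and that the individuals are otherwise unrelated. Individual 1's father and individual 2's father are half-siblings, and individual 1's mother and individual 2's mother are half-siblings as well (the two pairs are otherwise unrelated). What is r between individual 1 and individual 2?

0.125

Relatedness sums over independent paths through distinct common ancestors.
Individual 1 and individual 2 are related in two ways: half first cousins through their fathers (r = 1/16) and half first cousins through their mothers (r = 1/16).
r = 1/16 + 1/16 = 0.125.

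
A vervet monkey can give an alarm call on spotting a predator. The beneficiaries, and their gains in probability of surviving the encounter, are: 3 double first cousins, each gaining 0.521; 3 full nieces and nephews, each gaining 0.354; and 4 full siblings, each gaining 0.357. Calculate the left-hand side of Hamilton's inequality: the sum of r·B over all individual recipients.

r to a double first cousin = 0.25 (double first cousins share both grandparent pairs — four paths of length 4: r = 4·(1/2)^4 = 1/4).
r to a full niece or nephew = 0.25 (full aunt/uncle↔niece/nephew: two paths of length 3 through the shared grandparent pair: r = 2·(1/2)^3 = 1/4).
r to a full sibling = 1/2 (full sibs share both parents — two paths of length 2: r = 2·(1/2)^2 = 1/2).
Summing one r·B term per recipient: 3·0.25·0.521 + 3·0.25·0.354 + 4·0.5·0.357 = 1.37025.

1.37025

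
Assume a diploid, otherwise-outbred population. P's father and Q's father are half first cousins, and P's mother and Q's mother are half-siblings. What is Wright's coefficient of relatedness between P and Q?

Independent pedigree routes through distinct common ancestors add.
P and Q are related in two ways: half second cousins through their fathers (r = 1/64) and half first cousins through their mothers (r = 1/16).
r = 1/64 + 1/16 = 0.078125.

0.078125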